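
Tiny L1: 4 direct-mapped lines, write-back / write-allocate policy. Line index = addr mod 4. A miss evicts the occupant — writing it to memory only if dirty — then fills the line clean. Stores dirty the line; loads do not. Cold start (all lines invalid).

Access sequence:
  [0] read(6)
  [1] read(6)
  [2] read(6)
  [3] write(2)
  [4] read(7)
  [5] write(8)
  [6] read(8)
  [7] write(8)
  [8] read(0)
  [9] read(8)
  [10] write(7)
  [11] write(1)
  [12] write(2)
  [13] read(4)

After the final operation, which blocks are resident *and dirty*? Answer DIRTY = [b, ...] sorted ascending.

0: R B6 → L2 miss [-]
1: R B6 → L2 hit [-]
2: R B6 → L2 hit [-]
3: W B2 → L2 miss [D]
4: R B7 → L3 miss [-]
5: W B8 → L0 miss [D]
6: R B8 → L0 hit [D]
7: W B8 → L0 hit [D]
8: R B0 → L0 miss wb→B8 [-]
9: R B8 → L0 miss [-]
10: W B7 → L3 hit [D]
11: W B1 → L1 miss [D]
12: W B2 → L2 hit [D]
13: R B4 → L0 miss [-]

DIRTY = [1, 2, 7]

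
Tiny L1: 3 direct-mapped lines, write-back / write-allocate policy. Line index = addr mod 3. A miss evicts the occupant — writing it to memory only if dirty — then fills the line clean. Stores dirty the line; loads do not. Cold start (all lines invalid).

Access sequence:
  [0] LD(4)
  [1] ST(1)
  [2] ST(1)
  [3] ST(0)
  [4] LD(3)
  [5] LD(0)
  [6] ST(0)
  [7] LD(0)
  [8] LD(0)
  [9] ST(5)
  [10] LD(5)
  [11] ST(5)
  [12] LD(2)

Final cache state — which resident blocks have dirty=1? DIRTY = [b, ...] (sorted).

  0 | R B4 → L1 miss [-]
  1 | W B1 → L1 miss [D]
  2 | W B1 → L1 hit [D]
  3 | W B0 → L0 miss [D]
  4 | R B3 → L0 miss wb→B0 [-]
  5 | R B0 → L0 miss [-]
  6 | W B0 → L0 hit [D]
  7 | R B0 → L0 hit [D]
  8 | R B0 → L0 hit [D]
  9 | W B5 → L2 miss [D]
  10 | R B5 → L2 hit [D]
  11 | W B5 → L2 hit [D]
  12 | R B2 → L2 miss wb→B5 [-]

DIRTY = [0, 1]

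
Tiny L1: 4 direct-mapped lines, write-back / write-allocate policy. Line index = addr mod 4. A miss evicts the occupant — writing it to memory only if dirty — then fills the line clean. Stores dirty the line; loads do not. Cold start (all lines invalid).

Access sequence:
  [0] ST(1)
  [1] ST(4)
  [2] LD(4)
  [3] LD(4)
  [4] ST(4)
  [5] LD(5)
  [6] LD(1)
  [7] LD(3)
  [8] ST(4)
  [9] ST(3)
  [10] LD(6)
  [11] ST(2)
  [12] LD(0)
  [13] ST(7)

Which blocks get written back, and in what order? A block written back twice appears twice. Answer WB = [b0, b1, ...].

  0 | W B1 → L1 miss [D]
  1 | W B4 → L0 miss [D]
  2 | R B4 → L0 hit [D]
  3 | R B4 → L0 hit [D]
  4 | W B4 → L0 hit [D]
  5 | R B5 → L1 miss wb→B1 [-]
  6 | R B1 → L1 miss [-]
  7 | R B3 → L3 miss [-]
  8 | W B4 → L0 hit [D]
  9 | W B3 → L3 hit [D]
  10 | R B6 → L2 miss [-]
  11 | W B2 → L2 miss [D]
  12 | R B0 → L0 miss wb→B4 [-]
  13 | W B7 → L3 miss wb→B3 [D]

WB = [1, 4, 3]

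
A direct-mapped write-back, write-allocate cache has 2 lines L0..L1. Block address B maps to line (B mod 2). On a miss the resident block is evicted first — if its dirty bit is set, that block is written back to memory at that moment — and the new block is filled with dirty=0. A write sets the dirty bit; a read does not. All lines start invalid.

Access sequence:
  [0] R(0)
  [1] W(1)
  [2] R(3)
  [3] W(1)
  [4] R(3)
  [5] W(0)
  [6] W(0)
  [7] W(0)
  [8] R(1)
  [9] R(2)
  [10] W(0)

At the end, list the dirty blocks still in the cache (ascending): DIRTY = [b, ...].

0: R B0 → L0 miss [-]
1: W B1 → L1 miss [D]
2: R B3 → L1 miss wb→B1 [-]
3: W B1 → L1 miss [D]
4: R B3 → L1 miss wb→B1 [-]
5: W B0 → L0 hit [D]
6: W B0 → L0 hit [D]
7: W B0 → L0 hit [D]
8: R B1 → L1 miss [-]
9: R B2 → L0 miss wb→B0 [-]
10: W B0 → L0 miss [D]

DIRTY = [0]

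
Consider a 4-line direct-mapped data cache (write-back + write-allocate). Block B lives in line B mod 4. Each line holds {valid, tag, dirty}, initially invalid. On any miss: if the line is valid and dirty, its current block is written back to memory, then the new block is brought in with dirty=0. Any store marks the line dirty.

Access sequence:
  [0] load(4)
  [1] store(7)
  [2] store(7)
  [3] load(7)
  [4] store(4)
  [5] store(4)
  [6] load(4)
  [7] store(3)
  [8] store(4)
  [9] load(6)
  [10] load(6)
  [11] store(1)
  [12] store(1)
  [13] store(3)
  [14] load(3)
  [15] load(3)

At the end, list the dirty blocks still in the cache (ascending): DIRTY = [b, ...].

0: R B4 -> L0 miss  d=-]
1: W B7 -> L3 miss  d=D]
2: W B7 -> L3 hit  d=D]
3: R B7 -> L3 hit  d=D]
4: W B4 -> L0 hit  d=D]
5: W B4 -> L0 hit  d=D]
6: R B4 -> L0 hit  d=D]
7: W B3 -> L3 miss wb->B7  d=D]
8: W B4 -> L0 hit  d=D]
9: R B6 -> L2 miss  d=-]
10: R B6 -> L2 hit  d=-]
11: W B1 -> L1 miss  d=D]
12: W B1 -> L1 hit  d=D]
13: W B3 -> L3 hit  d=D]
14: R B3 -> L3 hit  d=D]
15: R B3 -> L3 hit  d=D]

DIRTY = [1, 3, 4]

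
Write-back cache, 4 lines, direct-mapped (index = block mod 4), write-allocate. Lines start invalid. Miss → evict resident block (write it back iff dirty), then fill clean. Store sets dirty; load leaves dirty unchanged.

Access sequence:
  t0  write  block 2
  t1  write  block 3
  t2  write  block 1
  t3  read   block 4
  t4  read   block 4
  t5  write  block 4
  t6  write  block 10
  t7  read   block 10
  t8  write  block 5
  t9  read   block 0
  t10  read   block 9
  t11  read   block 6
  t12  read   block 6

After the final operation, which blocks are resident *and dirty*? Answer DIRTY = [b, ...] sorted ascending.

  0 | W B2 → L2 miss [D]
  1 | W B3 → L3 miss [D]
  2 | W B1 → L1 miss [D]
  3 | R B4 → L0 miss [-]
  4 | R B4 → L0 hit [-]
  5 | W B4 → L0 hit [D]
  6 | W B10 → L2 miss wb→B2 [D]
  7 | R B10 → L2 hit [D]
  8 | W B5 → L1 miss wb→B1 [D]
  9 | R B0 → L0 miss wb→B4 [-]
  10 | R B9 → L1 miss wb→B5 [-]
  11 | R B6 → L2 miss wb→B10 [-]
  12 | R B6 → L2 hit [-]

DIRTY = [3]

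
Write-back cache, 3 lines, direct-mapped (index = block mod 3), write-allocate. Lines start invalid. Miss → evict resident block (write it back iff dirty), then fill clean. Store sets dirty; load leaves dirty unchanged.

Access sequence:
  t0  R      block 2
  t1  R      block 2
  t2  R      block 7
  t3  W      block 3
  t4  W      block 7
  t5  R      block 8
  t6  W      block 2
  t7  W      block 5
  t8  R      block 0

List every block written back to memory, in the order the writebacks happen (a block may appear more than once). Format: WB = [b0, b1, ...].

WB = [2, 3]

  0 | R B2 → L2 miss [-]
  1 | R B2 → L2 hit [-]
  2 | R B7 → L1 miss [-]
  3 | W B3 → L0 miss [D]
  4 | W B7 → L1 hit [D]
  5 | R B8 → L2 miss [-]
  6 | W B2 → L2 miss [D]
  7 | W B5 → L2 miss wb→B2 [D]
  8 | R B0 → L0 miss wb→B3 [-]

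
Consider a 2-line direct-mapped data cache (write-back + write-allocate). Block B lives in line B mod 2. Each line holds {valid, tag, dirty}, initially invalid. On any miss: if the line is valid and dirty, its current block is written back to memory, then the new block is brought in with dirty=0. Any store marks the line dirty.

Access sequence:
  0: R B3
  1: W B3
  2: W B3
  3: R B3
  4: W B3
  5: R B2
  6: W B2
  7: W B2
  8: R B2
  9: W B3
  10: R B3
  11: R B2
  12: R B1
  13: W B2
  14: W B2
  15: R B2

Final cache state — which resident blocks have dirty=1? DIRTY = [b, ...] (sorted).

0: R B3 → L1 miss [-]
1: W B3 → L1 hit [D]
2: W B3 → L1 hit [D]
3: R B3 → L1 hit [D]
4: W B3 → L1 hit [D]
5: R B2 → L0 miss [-]
6: W B2 → L0 hit [D]
7: W B2 → L0 hit [D]
8: R B2 → L0 hit [D]
9: W B3 → L1 hit [D]
10: R B3 → L1 hit [D]
11: R B2 → L0 hit [D]
12: R B1 → L1 miss wb→B3 [-]
13: W B2 → L0 hit [D]
14: W B2 → L0 hit [D]
15: R B2 → L0 hit [D]

DIRTY = [2]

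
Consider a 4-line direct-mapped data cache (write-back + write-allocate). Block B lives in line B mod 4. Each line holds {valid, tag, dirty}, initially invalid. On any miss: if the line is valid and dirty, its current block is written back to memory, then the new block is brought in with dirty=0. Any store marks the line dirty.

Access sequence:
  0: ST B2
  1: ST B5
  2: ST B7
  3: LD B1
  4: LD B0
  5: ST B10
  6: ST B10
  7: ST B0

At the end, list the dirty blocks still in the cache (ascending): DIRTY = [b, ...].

0: W B2 -> L2 miss  d=D]
1: W B5 -> L1 miss  d=D]
2: W B7 -> L3 miss  d=D]
3: R B1 -> L1 miss wb->B5  d=-]
4: R B0 -> L0 miss  d=-]
5: W B10 -> L2 miss wb->B2  d=D]
6: W B10 -> L2 hit  d=D]
7: W B0 -> L0 hit  d=D]

DIRTY = [0, 7, 10]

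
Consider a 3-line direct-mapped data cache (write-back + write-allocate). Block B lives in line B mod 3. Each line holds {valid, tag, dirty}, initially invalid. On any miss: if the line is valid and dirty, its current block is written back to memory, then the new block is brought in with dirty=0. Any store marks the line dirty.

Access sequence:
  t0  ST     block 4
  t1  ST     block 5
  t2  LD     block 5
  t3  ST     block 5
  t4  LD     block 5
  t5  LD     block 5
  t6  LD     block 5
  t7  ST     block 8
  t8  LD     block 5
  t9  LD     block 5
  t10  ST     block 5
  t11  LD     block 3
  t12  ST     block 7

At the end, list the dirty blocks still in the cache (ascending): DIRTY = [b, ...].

DIRTY = [5, 7]

0: W B4 → L1 miss [D]
1: W B5 → L2 miss [D]
2: R B5 → L2 hit [D]
3: W B5 → L2 hit [D]
4: R B5 → L2 hit [D]
5: R B5 → L2 hit [D]
6: R B5 → L2 hit [D]
7: W B8 → L2 miss wb→B5 [D]
8: R B5 → L2 miss wb→B8 [-]
9: R B5 → L2 hit [-]
10: W B5 → L2 hit [D]
11: R B3 → L0 miss [-]
12: W B7 → L1 miss wb→B4 [D]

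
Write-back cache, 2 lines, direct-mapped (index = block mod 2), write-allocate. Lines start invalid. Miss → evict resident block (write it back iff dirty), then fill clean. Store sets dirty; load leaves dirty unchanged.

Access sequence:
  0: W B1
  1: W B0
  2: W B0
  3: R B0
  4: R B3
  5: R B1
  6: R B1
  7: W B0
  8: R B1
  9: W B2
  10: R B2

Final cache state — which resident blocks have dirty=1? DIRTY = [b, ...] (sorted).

DIRTY = [2]

0: W B1 -> L1 miss  d=D]
1: W B0 -> L0 miss  d=D]
2: W B0 -> L0 hit  d=D]
3: R B0 -> L0 hit  d=D]
4: R B3 -> L1 miss wb->B1  d=-]
5: R B1 -> L1 miss  d=-]
6: R B1 -> L1 hit  d=-]
7: W B0 -> L0 hit  d=D]
8: R B1 -> L1 hit  d=-]
9: W B2 -> L0 miss wb->B0  d=D]
10: R B2 -> L0 hit  d=D]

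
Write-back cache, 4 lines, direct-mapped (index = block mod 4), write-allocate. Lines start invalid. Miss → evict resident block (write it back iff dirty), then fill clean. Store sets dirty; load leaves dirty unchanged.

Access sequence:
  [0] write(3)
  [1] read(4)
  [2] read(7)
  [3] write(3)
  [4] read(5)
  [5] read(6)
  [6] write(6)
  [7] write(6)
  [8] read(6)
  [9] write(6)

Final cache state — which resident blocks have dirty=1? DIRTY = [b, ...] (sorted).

DIRTY = [3, 6]

0: W B3 -> L3 miss  d=D]
1: R B4 -> L0 miss  d=-]
2: R B7 -> L3 miss wb->B3  d=-]
3: W B3 -> L3 miss  d=D]
4: R B5 -> L1 miss  d=-]
5: R B6 -> L2 miss  d=-]
6: W B6 -> L2 hit  d=D]
7: W B6 -> L2 hit  d=D]
8: R B6 -> L2 hit  d=D]
9: W B6 -> L2 hit  d=D]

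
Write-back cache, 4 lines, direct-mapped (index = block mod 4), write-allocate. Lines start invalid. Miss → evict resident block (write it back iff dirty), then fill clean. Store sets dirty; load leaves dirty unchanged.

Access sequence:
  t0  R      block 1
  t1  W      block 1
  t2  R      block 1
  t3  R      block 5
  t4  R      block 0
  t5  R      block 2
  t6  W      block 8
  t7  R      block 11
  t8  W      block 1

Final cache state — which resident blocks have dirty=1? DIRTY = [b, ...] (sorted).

  0 | R B1 → L1 miss [-]
  1 | W B1 → L1 hit [D]
  2 | R B1 → L1 hit [D]
  3 | R B5 → L1 miss wb→B1 [-]
  4 | R B0 → L0 miss [-]
  5 | R B2 → L2 miss [-]
  6 | W B8 → L0 miss [D]
  7 | R B11 → L3 miss [-]
  8 | W B1 → L1 miss [D]

DIRTY = [1, 8]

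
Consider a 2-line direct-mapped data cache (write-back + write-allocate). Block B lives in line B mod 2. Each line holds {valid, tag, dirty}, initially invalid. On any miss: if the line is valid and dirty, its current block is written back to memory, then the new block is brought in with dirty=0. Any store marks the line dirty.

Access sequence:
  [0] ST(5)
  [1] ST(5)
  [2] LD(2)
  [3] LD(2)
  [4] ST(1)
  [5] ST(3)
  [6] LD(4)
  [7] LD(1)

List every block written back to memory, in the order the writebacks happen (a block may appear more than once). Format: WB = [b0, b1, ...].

0: W B5 → L1 miss [D]
1: W B5 → L1 hit [D]
2: R B2 → L0 miss [-]
3: R B2 → L0 hit [-]
4: W B1 → L1 miss wb→B5 [D]
5: W B3 → L1 miss wb→B1 [D]
6: R B4 → L0 miss [-]
7: R B1 → L1 miss wb→B3 [-]

WB = [5, 1, 3]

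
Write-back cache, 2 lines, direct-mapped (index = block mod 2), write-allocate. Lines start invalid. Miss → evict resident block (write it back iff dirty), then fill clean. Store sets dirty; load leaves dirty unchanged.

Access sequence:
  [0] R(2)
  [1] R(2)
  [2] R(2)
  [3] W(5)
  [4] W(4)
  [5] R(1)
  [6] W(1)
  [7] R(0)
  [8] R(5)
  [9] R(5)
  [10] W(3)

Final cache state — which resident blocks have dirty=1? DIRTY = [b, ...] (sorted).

DIRTY = [3]

0: R B2 → L0 miss [-]
1: R B2 → L0 hit [-]
2: R B2 → L0 hit [-]
3: W B5 → L1 miss [D]
4: W B4 → L0 miss [D]
5: R B1 → L1 miss wb→B5 [-]
6: W B1 → L1 hit [D]
7: R B0 → L0 miss wb→B4 [-]
8: R B5 → L1 miss wb→B1 [-]
9: R B5 → L1 hit [-]
10: W B3 → L1 miss [D]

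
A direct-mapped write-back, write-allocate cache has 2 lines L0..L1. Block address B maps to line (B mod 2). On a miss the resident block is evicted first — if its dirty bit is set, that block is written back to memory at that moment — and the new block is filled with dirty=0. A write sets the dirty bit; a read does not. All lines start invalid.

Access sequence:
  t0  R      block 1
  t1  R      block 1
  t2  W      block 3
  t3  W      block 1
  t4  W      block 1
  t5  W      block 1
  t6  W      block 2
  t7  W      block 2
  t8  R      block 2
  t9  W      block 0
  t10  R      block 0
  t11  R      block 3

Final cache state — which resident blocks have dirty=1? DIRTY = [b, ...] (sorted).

DIRTY = [0]

0: R B1 -> L1 miss  d=-]
1: R B1 -> L1 hit  d=-]
2: W B3 -> L1 miss  d=D]
3: W B1 -> L1 miss wb->B3  d=D]
4: W B1 -> L1 hit  d=D]
5: W B1 -> L1 hit  d=D]
6: W B2 -> L0 miss  d=D]
7: W B2 -> L0 hit  d=D]
8: R B2 -> L0 hit  d=D]
9: W B0 -> L0 miss wb->B2  d=D]
10: R B0 -> L0 hit  d=D]
11: R B3 -> L1 miss wb->B1  d=-]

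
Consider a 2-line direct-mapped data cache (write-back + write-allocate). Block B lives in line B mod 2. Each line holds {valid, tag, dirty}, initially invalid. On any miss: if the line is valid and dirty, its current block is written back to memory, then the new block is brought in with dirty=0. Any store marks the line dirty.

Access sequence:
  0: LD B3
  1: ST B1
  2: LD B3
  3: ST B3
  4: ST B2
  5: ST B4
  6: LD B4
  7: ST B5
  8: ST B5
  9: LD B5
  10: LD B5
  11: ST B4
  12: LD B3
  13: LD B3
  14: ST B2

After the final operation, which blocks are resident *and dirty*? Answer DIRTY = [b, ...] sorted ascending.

0: R B3 -> L1 miss  d=-]
1: W B1 -> L1 miss  d=D]
2: R B3 -> L1 miss wb->B1  d=-]
3: W B3 -> L1 hit  d=D]
4: W B2 -> L0 miss  d=D]
5: W B4 -> L0 miss wb->B2  d=D]
6: R B4 -> L0 hit  d=D]
7: W B5 -> L1 miss wb->B3  d=D]
8: W B5 -> L1 hit  d=D]
9: R B5 -> L1 hit  d=D]
10: R B5 -> L1 hit  d=D]
11: W B4 -> L0 hit  d=D]
12: R B3 -> L1 miss wb->B5  d=-]
13: R B3 -> L1 hit  d=-]
14: W B2 -> L0 miss wb->B4  d=D]

DIRTY = [2]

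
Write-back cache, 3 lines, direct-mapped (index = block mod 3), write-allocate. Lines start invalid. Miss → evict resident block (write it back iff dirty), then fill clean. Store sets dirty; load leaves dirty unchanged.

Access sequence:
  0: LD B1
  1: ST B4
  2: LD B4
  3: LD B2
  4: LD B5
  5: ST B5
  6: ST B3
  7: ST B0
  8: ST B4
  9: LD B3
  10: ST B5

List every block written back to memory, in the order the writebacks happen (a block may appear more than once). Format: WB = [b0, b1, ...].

0: R B1 -> L1 miss  d=-]
1: W B4 -> L1 miss  d=D]
2: R B4 -> L1 hit  d=D]
3: R B2 -> L2 miss  d=-]
4: R B5 -> L2 miss  d=-]
5: W B5 -> L2 hit  d=D]
6: W B3 -> L0 miss  d=D]
7: W B0 -> L0 miss wb->B3  d=D]
8: W B4 -> L1 hit  d=D]
9: R B3 -> L0 miss wb->B0  d=-]
10: W B5 -> L2 hit  d=D]

WB = [3, 0]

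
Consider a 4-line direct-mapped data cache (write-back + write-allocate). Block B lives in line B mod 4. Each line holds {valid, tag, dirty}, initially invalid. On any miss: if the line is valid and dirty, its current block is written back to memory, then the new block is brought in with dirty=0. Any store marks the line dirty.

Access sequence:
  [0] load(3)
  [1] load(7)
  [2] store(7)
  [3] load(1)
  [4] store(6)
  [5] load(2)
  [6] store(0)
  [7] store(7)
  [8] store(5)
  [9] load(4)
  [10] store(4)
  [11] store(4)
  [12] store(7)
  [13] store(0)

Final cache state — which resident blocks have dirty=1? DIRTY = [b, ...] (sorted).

DIRTY = [0, 5, 7]

0: R B3 -> L3 miss  d=-]
1: R B7 -> L3 miss  d=-]
2: W B7 -> L3 hit  d=D]
3: R B1 -> L1 miss  d=-]
4: W B6 -> L2 miss  d=D]
5: R B2 -> L2 miss wb->B6  d=-]
6: W B0 -> L0 miss  d=D]
7: W B7 -> L3 hit  d=D]
8: W B5 -> L1 miss  d=D]
9: R B4 -> L0 miss wb->B0  d=-]
10: W B4 -> L0 hit  d=D]
11: W B4 -> L0 hit  d=D]
12: W B7 -> L3 hit  d=D]
13: W B0 -> L0 miss wb->B4  d=D]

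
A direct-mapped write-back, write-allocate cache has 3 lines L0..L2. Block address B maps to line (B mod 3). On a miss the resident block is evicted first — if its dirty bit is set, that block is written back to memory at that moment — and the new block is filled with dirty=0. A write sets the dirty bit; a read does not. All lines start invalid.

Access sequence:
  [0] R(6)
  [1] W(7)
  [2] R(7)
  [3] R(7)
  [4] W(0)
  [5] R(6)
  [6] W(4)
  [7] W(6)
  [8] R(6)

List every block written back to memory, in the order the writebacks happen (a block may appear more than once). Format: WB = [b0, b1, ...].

  0 | R B6 → L0 miss [-]
  1 | W B7 → L1 miss [D]
  2 | R B7 → L1 hit [D]
  3 | R B7 → L1 hit [D]
  4 | W B0 → L0 miss [D]
  5 | R B6 → L0 miss wb→B0 [-]
  6 | W B4 → L1 miss wb→B7 [D]
  7 | W B6 → L0 hit [D]
  8 | R B6 → L0 hit [D]

WB = [0, 7]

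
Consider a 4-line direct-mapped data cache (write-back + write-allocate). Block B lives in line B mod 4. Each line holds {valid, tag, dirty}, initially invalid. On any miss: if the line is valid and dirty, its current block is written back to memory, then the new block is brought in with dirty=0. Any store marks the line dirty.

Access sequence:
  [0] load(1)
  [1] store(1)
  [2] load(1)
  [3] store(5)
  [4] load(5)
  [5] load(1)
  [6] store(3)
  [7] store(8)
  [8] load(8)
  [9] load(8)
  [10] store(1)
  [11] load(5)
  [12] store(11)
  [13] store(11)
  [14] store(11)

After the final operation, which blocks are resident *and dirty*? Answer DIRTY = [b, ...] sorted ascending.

DIRTY = [8, 11]

0: R B1 -> L1 miss  d=-]
1: W B1 -> L1 hit  d=D]
2: R B1 -> L1 hit  d=D]
3: W B5 -> L1 miss wb->B1  d=D]
4: R B5 -> L1 hit  d=D]
5: R B1 -> L1 miss wb->B5  d=-]
6: W B3 -> L3 miss  d=D]
7: W B8 -> L0 miss  d=D]
8: R B8 -> L0 hit  d=D]
9: R B8 -> L0 hit  d=D]
10: W B1 -> L1 hit  d=D]
11: R B5 -> L1 miss wb->B1  d=-]
12: W B11 -> L3 miss wb->B3  d=D]
13: W B11 -> L3 hit  d=D]
14: W B11 -> L3 hit  d=D]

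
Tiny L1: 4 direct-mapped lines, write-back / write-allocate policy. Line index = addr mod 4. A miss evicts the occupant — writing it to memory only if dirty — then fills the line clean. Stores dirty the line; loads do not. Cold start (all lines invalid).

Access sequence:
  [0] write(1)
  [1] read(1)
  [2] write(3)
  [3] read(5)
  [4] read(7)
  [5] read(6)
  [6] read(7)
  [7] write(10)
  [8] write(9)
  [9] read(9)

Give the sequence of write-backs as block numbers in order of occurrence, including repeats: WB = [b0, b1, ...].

  0 | W B1 → L1 miss [D]
  1 | R B1 → L1 hit [D]
  2 | W B3 → L3 miss [D]
  3 | R B5 → L1 miss wb→B1 [-]
  4 | R B7 → L3 miss wb→B3 [-]
  5 | R B6 → L2 miss [-]
  6 | R B7 → L3 hit [-]
  7 | W B10 → L2 miss [D]
  8 | W B9 → L1 miss [D]
  9 | R B9 → L1 hit [D]

WB = [1, 3]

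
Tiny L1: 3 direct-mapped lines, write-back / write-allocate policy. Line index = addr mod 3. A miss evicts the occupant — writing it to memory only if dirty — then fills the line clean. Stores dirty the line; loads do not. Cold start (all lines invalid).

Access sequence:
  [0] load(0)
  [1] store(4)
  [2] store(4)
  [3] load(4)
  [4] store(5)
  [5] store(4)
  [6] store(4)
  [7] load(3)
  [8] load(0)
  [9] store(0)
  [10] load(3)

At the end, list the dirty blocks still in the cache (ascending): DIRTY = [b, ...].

  0 | R B0 → L0 miss [-]
  1 | W B4 → L1 miss [D]
  2 | W B4 → L1 hit [D]
  3 | R B4 → L1 hit [D]
  4 | W B5 → L2 miss [D]
  5 | W B4 → L1 hit [D]
  6 | W B4 → L1 hit [D]
  7 | R B3 → L0 miss [-]
  8 | R B0 → L0 miss [-]
  9 | W B0 → L0 hit [D]
  10 | R B3 → L0 miss wb→B0 [-]

DIRTY = [4, 5]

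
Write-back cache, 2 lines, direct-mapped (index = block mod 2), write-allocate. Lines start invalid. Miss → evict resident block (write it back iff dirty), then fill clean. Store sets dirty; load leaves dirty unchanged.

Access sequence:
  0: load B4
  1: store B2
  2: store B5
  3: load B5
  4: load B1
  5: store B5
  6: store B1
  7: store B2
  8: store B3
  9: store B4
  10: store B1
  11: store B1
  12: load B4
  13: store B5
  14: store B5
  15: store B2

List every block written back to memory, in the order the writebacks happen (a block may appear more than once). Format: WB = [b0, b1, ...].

WB = [5, 5, 1, 2, 3, 1, 4]

0: R B4 → L0 miss [-]
1: W B2 → L0 miss [D]
2: W B5 → L1 miss [D]
3: R B5 → L1 hit [D]
4: R B1 → L1 miss wb→B5 [-]
5: W B5 → L1 miss [D]
6: W B1 → L1 miss wb→B5 [D]
7: W B2 → L0 hit [D]
8: W B3 → L1 miss wb→B1 [D]
9: W B4 → L0 miss wb→B2 [D]
10: W B1 → L1 miss wb→B3 [D]
11: W B1 → L1 hit [D]
12: R B4 → L0 hit [D]
13: W B5 → L1 miss wb→B1 [D]
14: W B5 → L1 hit [D]
15: W B2 → L0 miss wb→B4 [D]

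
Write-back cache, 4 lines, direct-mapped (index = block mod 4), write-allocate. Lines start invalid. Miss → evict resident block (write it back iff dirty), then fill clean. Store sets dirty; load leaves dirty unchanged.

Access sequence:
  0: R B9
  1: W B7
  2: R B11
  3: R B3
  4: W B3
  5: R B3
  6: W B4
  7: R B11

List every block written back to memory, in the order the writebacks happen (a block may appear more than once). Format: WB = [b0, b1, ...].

  0 | R B9 → L1 miss [-]
  1 | W B7 → L3 miss [D]
  2 | R B11 → L3 miss wb→B7 [-]
  3 | R B3 → L3 miss [-]
  4 | W B3 → L3 hit [D]
  5 | R B3 → L3 hit [D]
  6 | W B4 → L0 miss [D]
  7 | R B11 → L3 miss wb→B3 [-]

WB = [7, 3]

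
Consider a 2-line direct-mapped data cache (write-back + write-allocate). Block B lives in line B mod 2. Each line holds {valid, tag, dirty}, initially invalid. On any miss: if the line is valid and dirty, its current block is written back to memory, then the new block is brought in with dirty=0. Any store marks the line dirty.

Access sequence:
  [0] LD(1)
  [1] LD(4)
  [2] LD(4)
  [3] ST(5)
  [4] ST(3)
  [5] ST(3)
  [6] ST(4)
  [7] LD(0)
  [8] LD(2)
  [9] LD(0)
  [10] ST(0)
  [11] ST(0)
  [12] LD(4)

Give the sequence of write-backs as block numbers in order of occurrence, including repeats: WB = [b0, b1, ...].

WB = [5, 4, 0]

  0 | R B1 → L1 miss [-]
  1 | R B4 → L0 miss [-]
  2 | R B4 → L0 hit [-]
  3 | W B5 → L1 miss [D]
  4 | W B3 → L1 miss wb→B5 [D]
  5 | W B3 → L1 hit [D]
  6 | W B4 → L0 hit [D]
  7 | R B0 → L0 miss wb→B4 [-]
  8 | R B2 → L0 miss [-]
  9 | R B0 → L0 miss [-]
  10 | W B0 → L0 hit [D]
  11 | W B0 → L0 hit [D]
  12 | R B4 → L0 miss wb→B0 [-]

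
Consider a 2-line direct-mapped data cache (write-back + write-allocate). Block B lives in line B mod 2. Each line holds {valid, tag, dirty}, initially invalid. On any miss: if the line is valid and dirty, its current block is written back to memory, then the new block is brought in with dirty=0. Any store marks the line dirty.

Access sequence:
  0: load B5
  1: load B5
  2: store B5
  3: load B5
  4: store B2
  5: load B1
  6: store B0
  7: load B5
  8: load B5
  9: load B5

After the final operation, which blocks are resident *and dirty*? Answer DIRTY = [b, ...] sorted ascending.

DIRTY = [0]

0: R B5 → L1 miss [-]
1: R B5 → L1 hit [-]
2: W B5 → L1 hit [D]
3: R B5 → L1 hit [D]
4: W B2 → L0 miss [D]
5: R B1 → L1 miss wb→B5 [-]
6: W B0 → L0 miss wb→B2 [D]
7: R B5 → L1 miss [-]
8: R B5 → L1 hit [-]
9: R B5 → L1 hit [-]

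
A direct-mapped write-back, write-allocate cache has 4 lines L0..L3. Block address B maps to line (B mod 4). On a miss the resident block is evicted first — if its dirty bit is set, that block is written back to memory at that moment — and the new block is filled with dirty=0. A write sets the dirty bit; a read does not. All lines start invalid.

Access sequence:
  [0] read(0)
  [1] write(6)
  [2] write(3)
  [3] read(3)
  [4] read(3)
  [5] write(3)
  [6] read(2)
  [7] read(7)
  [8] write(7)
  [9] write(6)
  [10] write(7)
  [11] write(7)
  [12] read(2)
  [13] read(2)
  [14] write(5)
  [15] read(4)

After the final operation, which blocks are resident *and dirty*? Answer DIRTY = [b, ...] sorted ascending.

DIRTY = [5, 7]

  0 | R B0 → L0 miss [-]
  1 | W B6 → L2 miss [D]
  2 | W B3 → L3 miss [D]
  3 | R B3 → L3 hit [D]
  4 | R B3 → L3 hit [D]
  5 | W B3 → L3 hit [D]
  6 | R B2 → L2 miss wb→B6 [-]
  7 | R B7 → L3 miss wb→B3 [-]
  8 | W B7 → L3 hit [D]
  9 | W B6 → L2 miss [D]
  10 | W B7 → L3 hit [D]
  11 | W B7 → L3 hit [D]
  12 | R B2 → L2 miss wb→B6 [-]
  13 | R B2 → L2 hit [-]
  14 | W B5 → L1 miss [D]
  15 | R B4 → L0 miss [-]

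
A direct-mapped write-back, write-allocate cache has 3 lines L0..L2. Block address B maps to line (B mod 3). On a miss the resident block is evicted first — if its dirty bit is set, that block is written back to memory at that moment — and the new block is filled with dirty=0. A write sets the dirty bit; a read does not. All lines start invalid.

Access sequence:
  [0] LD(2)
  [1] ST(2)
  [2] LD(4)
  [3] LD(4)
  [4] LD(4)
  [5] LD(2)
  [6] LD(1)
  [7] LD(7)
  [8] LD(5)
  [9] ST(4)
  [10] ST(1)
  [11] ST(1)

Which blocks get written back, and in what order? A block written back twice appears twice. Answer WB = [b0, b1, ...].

WB = [2, 4]

  0 | R B2 → L2 miss [-]
  1 | W B2 → L2 hit [D]
  2 | R B4 → L1 miss [-]
  3 | R B4 → L1 hit [-]
  4 | R B4 → L1 hit [-]
  5 | R B2 → L2 hit [D]
  6 | R B1 → L1 miss [-]
  7 | R B7 → L1 miss [-]
  8 | R B5 → L2 miss wb→B2 [-]
  9 | W B4 → L1 miss [D]
  10 | W B1 → L1 miss wb→B4 [D]
  11 | W B1 → L1 hit [D]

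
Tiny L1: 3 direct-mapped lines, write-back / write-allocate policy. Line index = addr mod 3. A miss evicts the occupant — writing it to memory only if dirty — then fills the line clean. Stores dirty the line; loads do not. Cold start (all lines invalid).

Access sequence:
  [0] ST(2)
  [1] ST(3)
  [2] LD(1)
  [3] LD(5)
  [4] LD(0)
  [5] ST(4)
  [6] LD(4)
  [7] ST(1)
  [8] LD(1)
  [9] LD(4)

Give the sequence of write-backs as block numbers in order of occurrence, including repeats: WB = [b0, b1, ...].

  0 | W B2 → L2 miss [D]
  1 | W B3 → L0 miss [D]
  2 | R B1 → L1 miss [-]
  3 | R B5 → L2 miss wb→B2 [-]
  4 | R B0 → L0 miss wb→B3 [-]
  5 | W B4 → L1 miss [D]
  6 | R B4 → L1 hit [D]
  7 | W B1 → L1 miss wb→B4 [D]
  8 | R B1 → L1 hit [D]
  9 | R B4 → L1 miss wb→B1 [-]

WB = [2, 3, 4, 1]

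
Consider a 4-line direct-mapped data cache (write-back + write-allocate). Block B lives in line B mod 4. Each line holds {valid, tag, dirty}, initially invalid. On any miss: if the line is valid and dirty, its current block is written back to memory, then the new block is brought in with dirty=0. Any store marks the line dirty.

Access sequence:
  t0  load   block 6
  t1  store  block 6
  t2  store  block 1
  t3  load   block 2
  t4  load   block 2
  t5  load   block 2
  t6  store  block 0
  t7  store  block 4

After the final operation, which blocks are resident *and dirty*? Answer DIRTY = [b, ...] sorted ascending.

  0 | R B6 → L2 miss [-]
  1 | W B6 → L2 hit [D]
  2 | W B1 → L1 miss [D]
  3 | R B2 → L2 miss wb→B6 [-]
  4 | R B2 → L2 hit [-]
  5 | R B2 → L2 hit [-]
  6 | W B0 → L0 miss [D]
  7 | W B4 → L0 miss wb→B0 [D]

DIRTY = [1, 4]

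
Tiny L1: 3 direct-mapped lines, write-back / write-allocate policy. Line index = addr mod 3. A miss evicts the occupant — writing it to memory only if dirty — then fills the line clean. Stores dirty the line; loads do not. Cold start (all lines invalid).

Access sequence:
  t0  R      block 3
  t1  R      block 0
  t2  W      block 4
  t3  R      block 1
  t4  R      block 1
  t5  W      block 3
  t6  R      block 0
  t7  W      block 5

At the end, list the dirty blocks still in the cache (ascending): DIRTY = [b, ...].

DIRTY = [5]

  0 | R B3 → L0 miss [-]
  1 | R B0 → L0 miss [-]
  2 | W B4 → L1 miss [D]
  3 | R B1 → L1 miss wb→B4 [-]
  4 | R B1 → L1 hit [-]
  5 | W B3 → L0 miss [D]
  6 | R B0 → L0 miss wb→B3 [-]
  7 | W B5 → L2 miss [D]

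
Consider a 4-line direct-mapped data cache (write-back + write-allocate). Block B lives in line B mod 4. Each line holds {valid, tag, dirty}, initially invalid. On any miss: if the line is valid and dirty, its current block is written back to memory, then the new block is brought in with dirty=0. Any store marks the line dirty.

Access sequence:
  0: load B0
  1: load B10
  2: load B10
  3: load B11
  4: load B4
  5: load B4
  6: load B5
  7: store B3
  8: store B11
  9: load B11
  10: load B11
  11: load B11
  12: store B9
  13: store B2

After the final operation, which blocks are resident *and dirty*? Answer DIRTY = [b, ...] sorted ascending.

DIRTY = [2, 9, 11]

  0 | R B0 → L0 miss [-]
  1 | R B10 → L2 miss [-]
  2 | R B10 → L2 hit [-]
  3 | R B11 → L3 miss [-]
  4 | R B4 → L0 miss [-]
  5 | R B4 → L0 hit [-]
  6 | R B5 → L1 miss [-]
  7 | W B3 → L3 miss [D]
  8 | W B11 → L3 miss wb→B3 [D]
  9 | R B11 → L3 hit [D]
  10 | R B11 → L3 hit [D]
  11 | R B11 → L3 hit [D]
  12 | W B9 → L1 miss [D]
  13 | W B2 → L2 miss [D]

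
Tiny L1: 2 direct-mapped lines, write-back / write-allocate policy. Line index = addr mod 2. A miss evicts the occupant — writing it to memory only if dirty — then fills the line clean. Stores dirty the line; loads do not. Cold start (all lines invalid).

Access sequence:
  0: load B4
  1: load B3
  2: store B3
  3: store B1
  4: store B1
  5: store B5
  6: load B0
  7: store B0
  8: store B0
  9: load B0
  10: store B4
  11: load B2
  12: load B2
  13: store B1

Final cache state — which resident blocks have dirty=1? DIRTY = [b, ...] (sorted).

  0 | R B4 → L0 miss [-]
  1 | R B3 → L1 miss [-]
  2 | W B3 → L1 hit [D]
  3 | W B1 → L1 miss wb→B3 [D]
  4 | W B1 → L1 hit [D]
  5 | W B5 → L1 miss wb→B1 [D]
  6 | R B0 → L0 miss [-]
  7 | W B0 → L0 hit [D]
  8 | W B0 → L0 hit [D]
  9 | R B0 → L0 hit [D]
  10 | W B4 → L0 miss wb→B0 [D]
  11 | R B2 → L0 miss wb→B4 [-]
  12 | R B2 → L0 hit [-]
  13 | W B1 → L1 miss wb→B5 [D]

DIRTY = [1]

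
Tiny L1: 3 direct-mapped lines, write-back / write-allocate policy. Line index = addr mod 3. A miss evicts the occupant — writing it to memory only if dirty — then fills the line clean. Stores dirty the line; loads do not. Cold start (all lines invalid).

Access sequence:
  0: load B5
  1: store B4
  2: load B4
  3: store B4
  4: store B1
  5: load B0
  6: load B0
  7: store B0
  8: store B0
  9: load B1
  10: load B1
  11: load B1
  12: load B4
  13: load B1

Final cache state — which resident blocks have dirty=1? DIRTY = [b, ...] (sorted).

  0 | R B5 → L2 miss [-]
  1 | W B4 → L1 miss [D]
  2 | R B4 → L1 hit [D]
  3 | W B4 → L1 hit [D]
  4 | W B1 → L1 miss wb→B4 [D]
  5 | R B0 → L0 miss [-]
  6 | R B0 → L0 hit [-]
  7 | W B0 → L0 hit [D]
  8 | W B0 → L0 hit [D]
  9 | R B1 → L1 hit [D]
  10 | R B1 → L1 hit [D]
  11 | R B1 → L1 hit [D]
  12 | R B4 → L1 miss wb→B1 [-]
  13 | R B1 → L1 miss [-]

DIRTY = [0]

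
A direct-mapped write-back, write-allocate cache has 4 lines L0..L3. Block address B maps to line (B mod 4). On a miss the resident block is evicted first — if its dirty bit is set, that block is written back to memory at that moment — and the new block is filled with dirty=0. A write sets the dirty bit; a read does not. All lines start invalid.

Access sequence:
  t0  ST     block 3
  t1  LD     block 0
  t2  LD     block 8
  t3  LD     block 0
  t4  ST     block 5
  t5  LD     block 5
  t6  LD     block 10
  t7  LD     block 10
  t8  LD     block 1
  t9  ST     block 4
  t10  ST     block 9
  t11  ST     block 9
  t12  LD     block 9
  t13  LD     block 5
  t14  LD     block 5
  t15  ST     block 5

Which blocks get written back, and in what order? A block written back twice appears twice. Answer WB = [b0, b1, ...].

0: W B3 -> L3 miss  d=D]
1: R B0 -> L0 miss  d=-]
2: R B8 -> L0 miss  d=-]
3: R B0 -> L0 miss  d=-]
4: W B5 -> L1 miss  d=D]
5: R B5 -> L1 hit  d=D]
6: R B10 -> L2 miss  d=-]
7: R B10 -> L2 hit  d=-]
8: R B1 -> L1 miss wb->B5  d=-]
9: W B4 -> L0 miss  d=D]
10: W B9 -> L1 miss  d=D]
11: W B9 -> L1 hit  d=D]
12: R B9 -> L1 hit  d=D]
13: R B5 -> L1 miss wb->B9  d=-]
14: R B5 -> L1 hit  d=-]
15: W B5 -> L1 hit  d=D]

WB = [5, 9]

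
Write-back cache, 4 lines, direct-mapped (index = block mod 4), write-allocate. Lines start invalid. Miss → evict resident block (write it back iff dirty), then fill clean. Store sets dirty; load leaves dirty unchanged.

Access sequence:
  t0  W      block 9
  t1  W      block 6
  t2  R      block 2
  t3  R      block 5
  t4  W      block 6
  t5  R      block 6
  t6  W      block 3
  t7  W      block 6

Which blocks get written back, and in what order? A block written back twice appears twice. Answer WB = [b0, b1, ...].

WB = [6, 9]

  0 | W B9 → L1 miss [D]
  1 | W B6 → L2 miss [D]
  2 | R B2 → L2 miss wb→B6 [-]
  3 | R B5 → L1 miss wb→B9 [-]
  4 | W B6 → L2 miss [D]
  5 | R B6 → L2 hit [D]
  6 | W B3 → L3 miss [D]
  7 | W B6 → L2 hit [D]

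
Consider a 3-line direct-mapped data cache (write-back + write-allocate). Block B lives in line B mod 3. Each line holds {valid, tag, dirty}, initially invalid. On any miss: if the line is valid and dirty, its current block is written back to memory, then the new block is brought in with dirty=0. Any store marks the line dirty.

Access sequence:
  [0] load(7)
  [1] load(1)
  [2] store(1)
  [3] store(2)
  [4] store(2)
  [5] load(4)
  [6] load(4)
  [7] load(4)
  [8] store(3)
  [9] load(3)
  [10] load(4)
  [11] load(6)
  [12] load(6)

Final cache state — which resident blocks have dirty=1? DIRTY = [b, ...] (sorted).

DIRTY = [2]

  0 | R B7 → L1 miss [-]
  1 | R B1 → L1 miss [-]
  2 | W B1 → L1 hit [D]
  3 | W B2 → L2 miss [D]
  4 | W B2 → L2 hit [D]
  5 | R B4 → L1 miss wb→B1 [-]
  6 | R B4 → L1 hit [-]
  7 | R B4 → L1 hit [-]
  8 | W B3 → L0 miss [D]
  9 | R B3 → L0 hit [D]
  10 | R B4 → L1 hit [-]
  11 | R B6 → L0 miss wb→B3 [-]
  12 | R B6 → L0 hit [-]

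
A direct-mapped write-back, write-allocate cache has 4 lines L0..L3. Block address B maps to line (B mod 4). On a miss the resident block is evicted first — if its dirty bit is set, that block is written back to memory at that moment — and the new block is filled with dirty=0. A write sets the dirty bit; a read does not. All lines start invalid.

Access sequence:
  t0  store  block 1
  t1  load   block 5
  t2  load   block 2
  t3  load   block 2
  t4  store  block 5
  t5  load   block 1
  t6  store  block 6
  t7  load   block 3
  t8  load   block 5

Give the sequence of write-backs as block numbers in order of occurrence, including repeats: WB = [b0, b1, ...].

WB = [1, 5]

  0 | W B1 → L1 miss [D]
  1 | R B5 → L1 miss wb→B1 [-]
  2 | R B2 → L2 miss [-]
  3 | R B2 → L2 hit [-]
  4 | W B5 → L1 hit [D]
  5 | R B1 → L1 miss wb→B5 [-]
  6 | W B6 → L2 miss [D]
  7 | R B3 → L3 miss [-]
  8 | R B5 → L1 miss [-]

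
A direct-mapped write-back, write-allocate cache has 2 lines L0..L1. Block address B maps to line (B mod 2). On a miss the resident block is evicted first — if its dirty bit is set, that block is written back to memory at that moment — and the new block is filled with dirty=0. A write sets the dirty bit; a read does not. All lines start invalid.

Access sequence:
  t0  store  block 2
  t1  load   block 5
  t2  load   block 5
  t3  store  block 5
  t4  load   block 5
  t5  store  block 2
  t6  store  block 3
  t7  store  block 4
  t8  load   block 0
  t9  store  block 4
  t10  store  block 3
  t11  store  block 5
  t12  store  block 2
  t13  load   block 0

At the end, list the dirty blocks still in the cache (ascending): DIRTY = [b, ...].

DIRTY = [5]

0: W B2 → L0 miss [D]
1: R B5 → L1 miss [-]
2: R B5 → L1 hit [-]
3: W B5 → L1 hit [D]
4: R B5 → L1 hit [D]
5: W B2 → L0 hit [D]
6: W B3 → L1 miss wb→B5 [D]
7: W B4 → L0 miss wb→B2 [D]
8: R B0 → L0 miss wb→B4 [-]
9: W B4 → L0 miss [D]
10: W B3 → L1 hit [D]
11: W B5 → L1 miss wb→B3 [D]
12: W B2 → L0 miss wb→B4 [D]
13: R B0 → L0 miss wb→B2 [-]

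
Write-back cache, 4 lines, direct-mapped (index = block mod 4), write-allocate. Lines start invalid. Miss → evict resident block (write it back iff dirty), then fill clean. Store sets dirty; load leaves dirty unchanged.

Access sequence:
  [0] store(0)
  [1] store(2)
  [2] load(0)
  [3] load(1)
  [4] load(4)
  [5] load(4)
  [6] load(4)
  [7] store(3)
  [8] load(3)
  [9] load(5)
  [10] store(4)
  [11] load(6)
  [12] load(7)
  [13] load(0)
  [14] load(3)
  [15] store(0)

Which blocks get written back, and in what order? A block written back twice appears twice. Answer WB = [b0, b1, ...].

WB = [0, 2, 3, 4]

0: W B0 → L0 miss [D]
1: W B2 → L2 miss [D]
2: R B0 → L0 hit [D]
3: R B1 → L1 miss [-]
4: R B4 → L0 miss wb→B0 [-]
5: R B4 → L0 hit [-]
6: R B4 → L0 hit [-]
7: W B3 → L3 miss [D]
8: R B3 → L3 hit [D]
9: R B5 → L1 miss [-]
10: W B4 → L0 hit [D]
11: R B6 → L2 miss wb→B2 [-]
12: R B7 → L3 miss wb→B3 [-]
13: R B0 → L0 miss wb→B4 [-]
14: R B3 → L3 miss [-]
15: W B0 → L0 hit [D]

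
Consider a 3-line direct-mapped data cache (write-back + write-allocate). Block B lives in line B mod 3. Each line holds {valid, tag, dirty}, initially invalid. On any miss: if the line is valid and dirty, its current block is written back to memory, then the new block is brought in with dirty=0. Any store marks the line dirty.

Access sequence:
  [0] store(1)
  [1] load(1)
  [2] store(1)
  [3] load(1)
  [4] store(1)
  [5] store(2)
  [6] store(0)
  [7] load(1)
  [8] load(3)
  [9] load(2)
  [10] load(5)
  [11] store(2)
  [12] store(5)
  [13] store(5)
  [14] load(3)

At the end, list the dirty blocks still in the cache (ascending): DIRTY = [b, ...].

0: W B1 -> L1 miss  d=D]
1: R B1 -> L1 hit  d=D]
2: W B1 -> L1 hit  d=D]
3: R B1 -> L1 hit  d=D]
4: W B1 -> L1 hit  d=D]
5: W B2 -> L2 miss  d=D]
6: W B0 -> L0 miss  d=D]
7: R B1 -> L1 hit  d=D]
8: R B3 -> L0 miss wb->B0  d=-]
9: R B2 -> L2 hit  d=D]
10: R B5 -> L2 miss wb->B2  d=-]
11: W B2 -> L2 miss  d=D]
12: W B5 -> L2 miss wb->B2  d=D]
13: W B5 -> L2 hit  d=D]
14: R B3 -> L0 hit  d=-]

DIRTY = [1, 5]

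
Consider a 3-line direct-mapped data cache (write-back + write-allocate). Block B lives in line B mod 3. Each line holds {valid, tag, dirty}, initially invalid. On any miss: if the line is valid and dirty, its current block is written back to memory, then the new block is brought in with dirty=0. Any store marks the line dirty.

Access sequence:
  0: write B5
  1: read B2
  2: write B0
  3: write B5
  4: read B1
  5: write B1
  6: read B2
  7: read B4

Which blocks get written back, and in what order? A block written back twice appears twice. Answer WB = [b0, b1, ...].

WB = [5, 5, 1]

  0 | W B5 → L2 miss [D]
  1 | R B2 → L2 miss wb→B5 [-]
  2 | W B0 → L0 miss [D]
  3 | W B5 → L2 miss [D]
  4 | R B1 → L1 miss [-]
  5 | W B1 → L1 hit [D]
  6 | R B2 → L2 miss wb→B5 [-]
  7 | R B4 → L1 miss wb→B1 [-]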